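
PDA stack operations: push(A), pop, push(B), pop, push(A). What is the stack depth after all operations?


Tracing stack operations:
  push(A) -> stack = [A], depth=1
  pop -> removed A, stack = [], depth=0
  push(B) -> stack = [B], depth=1
  pop -> removed B, stack = [], depth=0
  push(A) -> stack = [A], depth=1
Final depth = 1

1


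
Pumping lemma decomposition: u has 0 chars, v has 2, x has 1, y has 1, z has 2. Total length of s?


|s| = |u| + |v| + |x| + |y| + |z|
= 0 + 2 + 1 + 1 + 2
= 2 + 1 + 3
= 3 + 3
= 6

6


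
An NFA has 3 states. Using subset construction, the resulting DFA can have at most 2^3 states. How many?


NFA has 3 states
Subset construction: each DFA state = subset of NFA states
Maximum subsets = 2^3
2^3 = 8

8


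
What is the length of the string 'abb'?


String: 'abb'
Counting characters:
  'a' appears 1 time(s)
  'b' appears 2 time(s)
Total length = 1 + 2 = 3

3


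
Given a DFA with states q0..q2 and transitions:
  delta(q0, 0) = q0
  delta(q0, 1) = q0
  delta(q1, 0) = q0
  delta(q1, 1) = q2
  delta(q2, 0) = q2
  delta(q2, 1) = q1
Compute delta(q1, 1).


Looking up transition function:
delta(q1, 1) in the table
Row: q1, Column: 1
Result: q2

q2


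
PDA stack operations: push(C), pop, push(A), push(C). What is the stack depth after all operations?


Tracing stack operations:
  push(C) -> stack = [C], depth=1
  pop -> removed C, stack = [], depth=0
  push(A) -> stack = [A], depth=1
  push(C) -> stack = [A,C], depth=2
Final depth = 2

2


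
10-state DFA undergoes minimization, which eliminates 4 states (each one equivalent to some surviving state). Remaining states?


Original DFA: 10 states
Redundant states removed: 4
Minimized states = original - removed
= 10 - 4
= 6

6


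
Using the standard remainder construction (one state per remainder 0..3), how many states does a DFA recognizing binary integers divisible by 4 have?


Divisibility by 4 is tracked via the remainder mod 4: 0, 1, ..., 3
The construction assigns one state to each remainder
Number of remainders = 4

4


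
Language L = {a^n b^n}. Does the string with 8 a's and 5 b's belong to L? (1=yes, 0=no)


Language requires equal numbers of a's and b's
PDA pushes for each 'a', pops for each 'b'
Number of a's = 8
Number of b's = 5
8 != 5 -> Reject

0


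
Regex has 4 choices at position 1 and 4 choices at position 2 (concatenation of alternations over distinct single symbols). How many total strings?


First group: 4 alternatives
Second group: 4 alternatives
Concatenation: each choice from group 1 pairs with each from group 2
Total = 4 x 4 = 16

16


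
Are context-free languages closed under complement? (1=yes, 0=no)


CFL closure properties:
  Closed under: union, concatenation, Kleene star
  NOT closed under: intersection, complement
Operation 'complement' is in not-closed list -> No (not closed)

0


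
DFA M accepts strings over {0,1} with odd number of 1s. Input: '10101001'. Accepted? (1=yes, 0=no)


DFA has 2 states: q_even (start, accept=no) and q_odd
Processing string '10101001' character by character:
  Position 0: read '1', 1-count=1 -> q_odd
  Position 1: read '0', 1-count=1 -> q_odd (no change)
  Position 2: read '1', 1-count=2 -> q_even
  Position 3: read '0', 1-count=2 -> q_even (no change)
  Position 4: read '1', 1-count=3 -> q_odd
  Position 5: read '0', 1-count=3 -> q_odd (no change)
  Position 6: read '0', 1-count=3 -> q_odd (no change)
  Position 7: read '1', 1-count=4 -> q_even
Final state: q_even, total 1s = 4 (even); the DFA requires an odd count -> reject

0


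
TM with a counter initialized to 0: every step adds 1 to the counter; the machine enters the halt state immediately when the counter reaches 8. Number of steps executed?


Counter starts at 0. Counting sequence:
  Step 1: counter = 1
  Step 2: counter = 2
  Step 3: counter = 3
  Step 4: counter = 4
  Step 5: counter = 5
  Step 6: counter = 6
  Step 7: counter = 7
  Step 8: counter = 8
Counter reached 8 -> halt
Total steps = 8

8


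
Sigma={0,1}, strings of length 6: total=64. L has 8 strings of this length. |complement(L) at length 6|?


Alphabet: {0,1}
String length: 6
Total strings of length 6 = 2^6 = 64
Strings in L = 8
Complement = total - |L|
= 64 - 8
= 56

56


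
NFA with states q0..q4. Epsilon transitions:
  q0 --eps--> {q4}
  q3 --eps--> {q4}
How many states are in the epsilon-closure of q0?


Starting from q0
Initialize closure = {q0}
Follow epsilon from q0 -> add q4
Final closure: {q0, q4}
Size = 2

2


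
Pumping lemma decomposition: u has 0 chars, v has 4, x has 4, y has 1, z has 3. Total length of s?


|s| = |u| + |v| + |x| + |y| + |z|
= 0 + 4 + 4 + 1 + 3
= 4 + 4 + 4
= 8 + 4
= 12

12


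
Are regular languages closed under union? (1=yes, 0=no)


Regular languages are closed under:
- Union (DFA product construction)
- Intersection (DFA product construction)
- Complement (swap accept/reject states)
- Concatenation (NFA construction)
- Kleene star (NFA construction)
union is in this list
Therefore: closed

1


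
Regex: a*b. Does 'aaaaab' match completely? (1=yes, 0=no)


Pattern: a*b
String: 'aaaaab'
Pattern requires: zero or more 'a's followed by exactly one 'b'
Found 5 leading 'a's
Remaining: 'b'
Remaining is exactly 'b' -> match
Result: 1

1


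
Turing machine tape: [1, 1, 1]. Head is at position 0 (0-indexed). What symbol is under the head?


Tape: [1, 1, 1]
Positions: 0 1 2
Values:    1 1 1
Head at position 0
tape[0] = 1

1


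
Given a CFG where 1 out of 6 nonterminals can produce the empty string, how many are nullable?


Nonterminals: {S, A, B, C, D, E}
A nonterminal is nullable if it can derive epsilon
Counting nullable nonterminals: 1
Total nullable = 1

1


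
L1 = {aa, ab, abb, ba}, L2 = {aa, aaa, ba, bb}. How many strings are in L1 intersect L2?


L1 = {aa, ab, abb, ba}
L2 = {aa, aaa, ba, bb}
Checking each string in L1 against L2:
  'aa': in L2? Yes
  'ab': in L2? No
  'abb': in L2? No
  'ba': in L2? Yes
Intersection = {aa, ba}
|L1 ∩ L2| = 2

2


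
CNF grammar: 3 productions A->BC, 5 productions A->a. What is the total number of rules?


CNF allows two rule forms:
  A -> BC (binary): 3 rules
  A -> a (terminal): 5 rules
Total = 3 + 5 = 8

8


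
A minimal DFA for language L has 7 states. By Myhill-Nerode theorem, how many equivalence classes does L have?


Myhill-Nerode theorem:
Number of equivalence classes = number of states in minimal DFA
Minimal DFA states = 7
Therefore equivalence classes = 7

7


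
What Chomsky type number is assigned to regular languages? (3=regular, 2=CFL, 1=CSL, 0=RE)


Chomsky hierarchy levels:
  Type 3: Regular (DFA/NFA/regex)
  Type 2: Context-free (PDA)
  Type 1: Context-sensitive
  Type 0: Recursively enumerable (TM)
'regular' corresponds to Type 3

3


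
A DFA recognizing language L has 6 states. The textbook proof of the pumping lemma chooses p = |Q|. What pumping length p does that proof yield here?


Pumping lemma for regular languages (standard proof):
Take p = |Q|, the number of DFA states.
Any string of length >= |Q| passes through |Q|+1 states while reading its first |Q| symbols,
so by pigeonhole some state repeats, giving the loop that can be pumped.
Here |Q| = 6
Therefore the proof uses p = 6

6


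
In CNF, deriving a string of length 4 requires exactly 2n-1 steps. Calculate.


Chomsky Normal Form derivation:
String length n = 4
Each step either:
  - Splits a nonterminal into two (n-1 such steps)
  - Converts a nonterminal to terminal (n such steps)
Total = (n-1) + n = 2n - 1
= 2(4) - 1
= 8 - 1
= 7

7


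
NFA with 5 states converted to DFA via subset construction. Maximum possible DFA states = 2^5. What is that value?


NFA has 5 states
Subset construction: each DFA state = subset of NFA states
Maximum subsets = 2^5
2^5 = 32

32


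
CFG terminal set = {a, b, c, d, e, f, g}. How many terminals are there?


Terminal symbols: a, b, c, d, e, f, g
Counting each: a (#1), b (#2), c (#3), d (#4), e (#5), f (#6), g (#7)
Total = 7

7


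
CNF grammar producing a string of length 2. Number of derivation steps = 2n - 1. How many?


Chomsky Normal Form derivation:
String length n = 2
Each step either:
  - Splits a nonterminal into two (n-1 such steps)
  - Converts a nonterminal to terminal (n such steps)
Total = (n-1) + n = 2n - 1
= 2(2) - 1
= 4 - 1
= 3

3


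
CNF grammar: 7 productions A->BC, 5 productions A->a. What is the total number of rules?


CNF allows two rule forms:
  A -> BC (binary): 7 rules
  A -> a (terminal): 5 rules
Total = 7 + 5 = 12

12


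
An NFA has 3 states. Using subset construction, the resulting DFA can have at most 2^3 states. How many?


NFA has 3 states
Subset construction: each DFA state = subset of NFA states
Maximum subsets = 2^3
2^3 = 8

8


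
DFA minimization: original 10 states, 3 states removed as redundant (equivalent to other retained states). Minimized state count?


Original DFA: 10 states
Redundant states removed: 3
Minimized states = original - removed
= 10 - 3
= 7

7


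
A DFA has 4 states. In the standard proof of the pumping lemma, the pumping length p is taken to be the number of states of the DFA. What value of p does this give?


Pumping lemma for regular languages (standard proof):
Take p = |Q|, the number of DFA states.
Any string of length >= |Q| passes through |Q|+1 states while reading its first |Q| symbols,
so by pigeonhole some state repeats, giving the loop that can be pumped.
Here |Q| = 4
Therefore the proof uses p = 4

4


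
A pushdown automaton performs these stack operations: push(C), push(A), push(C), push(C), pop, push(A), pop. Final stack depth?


Tracing stack operations:
  push(C) -> stack = [C], depth=1
  push(A) -> stack = [C,A], depth=2
  push(C) -> stack = [C,A,C], depth=3
  push(C) -> stack = [C,A,C,C], depth=4
  pop -> removed C, stack = [C,A,C], depth=3
  push(A) -> stack = [C,A,C,A], depth=4
  pop -> removed A, stack = [C,A,C], depth=3
Final depth = 3

3


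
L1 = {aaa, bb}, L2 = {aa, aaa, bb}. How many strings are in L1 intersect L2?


L1 = {aaa, bb}
L2 = {aa, aaa, bb}
Checking each string in L1 against L2:
  'aaa': in L2? Yes
  'bb': in L2? Yes
Intersection = {aaa, bb}
|L1 ∩ L2| = 2

2


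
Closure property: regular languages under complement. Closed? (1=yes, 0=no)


Regular languages are closed under:
- Union (DFA product construction)
- Intersection (DFA product construction)
- Complement (swap accept/reject states)
- Concatenation (NFA construction)
- Kleene star (NFA construction)
complement is in this list
Therefore: closed

1


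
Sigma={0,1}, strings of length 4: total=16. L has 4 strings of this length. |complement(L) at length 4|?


Alphabet: {0,1}
String length: 4
Total strings of length 4 = 2^4 = 16
Strings in L = 4
Complement = total - |L|
= 16 - 4
= 12

12


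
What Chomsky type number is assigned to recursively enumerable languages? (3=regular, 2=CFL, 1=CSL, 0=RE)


Chomsky hierarchy levels:
  Type 3: Regular (DFA/NFA/regex)
  Type 2: Context-free (PDA)
  Type 1: Context-sensitive
  Type 0: Recursively enumerable (TM)
'recursively enumerable' corresponds to Type 0

0


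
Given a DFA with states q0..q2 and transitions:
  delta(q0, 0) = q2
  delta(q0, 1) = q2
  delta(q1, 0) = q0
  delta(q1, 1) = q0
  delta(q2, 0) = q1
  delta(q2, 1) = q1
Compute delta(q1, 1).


Looking up transition function:
delta(q1, 1) in the table
Row: q1, Column: 1
Result: q0

q0


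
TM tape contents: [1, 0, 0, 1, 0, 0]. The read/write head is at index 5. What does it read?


Tape: [1, 0, 0, 1, 0, 0]
Positions: 0 1 2 3 4 5
Values:    1 0 0 1 0 0
Head at position 5
tape[5] = 0

0


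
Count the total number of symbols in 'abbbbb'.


String: 'abbbbb'
Counting characters:
  'a' appears 1 time(s)
  'b' appears 5 time(s)
Total length = 1 + 5 = 6

6


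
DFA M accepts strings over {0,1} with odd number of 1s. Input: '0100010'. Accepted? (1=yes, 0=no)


DFA has 2 states: q_even (start, accept=no) and q_odd
Processing string '0100010' character by character:
  Position 0: read '0', 1-count=0 -> q_even (no change)
  Position 1: read '1', 1-count=1 -> q_odd
  Position 2: read '0', 1-count=1 -> q_odd (no change)
  Position 3: read '0', 1-count=1 -> q_odd (no change)
  Position 4: read '0', 1-count=1 -> q_odd (no change)
  Position 5: read '1', 1-count=2 -> q_even
  Position 6: read '0', 1-count=2 -> q_even (no change)
Final state: q_even, total 1s = 2 (even); the DFA requires an odd count -> reject

0


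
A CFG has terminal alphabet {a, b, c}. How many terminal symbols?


Terminal symbols: a, b, c
Counting each: a (#1), b (#2), c (#3)
Total = 3

3


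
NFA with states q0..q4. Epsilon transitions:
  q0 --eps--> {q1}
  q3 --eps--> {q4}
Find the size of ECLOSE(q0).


Starting from q0
Initialize closure = {q0}
Follow epsilon from q0 -> add q1
Final closure: {q0, q1}
Size = 2

2


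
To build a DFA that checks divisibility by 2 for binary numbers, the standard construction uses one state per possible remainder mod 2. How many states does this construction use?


Divisibility by 2 is tracked via the remainder mod 2: 0, 1, ..., 1
The construction assigns one state to each remainder
Number of remainders = 2

2


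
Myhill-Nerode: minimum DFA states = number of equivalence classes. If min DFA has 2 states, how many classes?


Myhill-Nerode theorem:
Number of equivalence classes = number of states in minimal DFA
Minimal DFA states = 2
Therefore equivalence classes = 2

2


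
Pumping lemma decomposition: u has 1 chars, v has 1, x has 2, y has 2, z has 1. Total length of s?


|s| = |u| + |v| + |x| + |y| + |z|
= 1 + 1 + 2 + 2 + 1
= 2 + 2 + 3
= 4 + 3
= 7

7


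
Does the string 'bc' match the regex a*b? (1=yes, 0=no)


Pattern: a*b
String: 'bc'
Pattern requires: zero or more 'a's followed by exactly one 'b'
Found 0 leading 'a's
Remaining: 'bc'
Remaining is not 'b' -> no match
Result: 0

0


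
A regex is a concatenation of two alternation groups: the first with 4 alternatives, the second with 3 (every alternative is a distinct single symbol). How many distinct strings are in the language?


First group: 4 alternatives
Second group: 3 alternatives
Concatenation: each choice from group 1 pairs with each from group 2
Total = 4 x 3 = 12

12


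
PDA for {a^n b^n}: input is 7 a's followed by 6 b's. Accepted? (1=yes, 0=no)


Language requires equal numbers of a's and b's
PDA pushes for each 'a', pops for each 'b'
Number of a's = 7
Number of b's = 6
7 != 6 -> Reject

0


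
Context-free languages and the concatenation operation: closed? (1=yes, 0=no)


CFL closure properties:
  Closed under: union, concatenation, Kleene star
  NOT closed under: intersection, complement
Operation 'concatenation' is in closed list -> Yes (closed)

1


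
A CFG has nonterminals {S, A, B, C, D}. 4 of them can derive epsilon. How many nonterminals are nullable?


Nonterminals: {S, A, B, C, D}
A nonterminal is nullable if it can derive epsilon
Counting nullable nonterminals: 4
Total nullable = 4

4


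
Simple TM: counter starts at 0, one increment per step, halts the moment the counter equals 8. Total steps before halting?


Counter starts at 0. Counting sequence:
  Step 1: counter = 1
  Step 2: counter = 2
  Step 3: counter = 3
  Step 4: counter = 4
  Step 5: counter = 5
  Step 6: counter = 6
  Step 7: counter = 7
  Step 8: counter = 8
Counter reached 8 -> halt
Total steps = 8

8


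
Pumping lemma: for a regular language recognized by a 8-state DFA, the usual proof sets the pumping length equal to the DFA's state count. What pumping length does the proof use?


Pumping lemma for regular languages (standard proof):
Take p = |Q|, the number of DFA states.
Any string of length >= |Q| passes through |Q|+1 states while reading its first |Q| symbols,
so by pigeonhole some state repeats, giving the loop that can be pumped.
Here |Q| = 8
Therefore the proof uses p = 8

8


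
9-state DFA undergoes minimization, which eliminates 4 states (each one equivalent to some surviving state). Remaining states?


Original DFA: 9 states
Redundant states removed: 4
Minimized states = original - removed
= 9 - 4
= 5

5


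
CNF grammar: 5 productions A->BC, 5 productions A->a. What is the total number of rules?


CNF allows two rule forms:
  A -> BC (binary): 5 rules
  A -> a (terminal): 5 rules
Total = 5 + 5 = 10

10


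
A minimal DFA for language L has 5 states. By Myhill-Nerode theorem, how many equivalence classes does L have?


Myhill-Nerode theorem:
Number of equivalence classes = number of states in minimal DFA
Minimal DFA states = 5
Therefore equivalence classes = 5

5


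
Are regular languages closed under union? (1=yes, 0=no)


Regular languages are closed under all standard operations:
- Union: Yes (product construction)
- Intersection: Yes (product construction)
- Complement: Yes (swap accept/reject)
- Concatenation: Yes (NFA construction)
Operation: union -> Closed

1


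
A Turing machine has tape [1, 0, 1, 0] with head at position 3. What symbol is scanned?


Tape: [1, 0, 1, 0]
Positions: 0 1 2 3
Values:    1 0 1 0
Head at position 3
tape[3] = 0

0


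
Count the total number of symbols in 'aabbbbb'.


String: 'aabbbbb'
Counting characters:
  'a' appears 2 time(s)
  'b' appears 5 time(s)
Total length = 2 + 5 = 7

7


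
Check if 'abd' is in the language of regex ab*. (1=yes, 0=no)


Pattern: ab*
String: 'abd'
Pattern requires: exactly one 'a' followed by zero or more 'b's
First char is 'a' -> OK
Rest 'bd': all b's? No
Result: 0

0


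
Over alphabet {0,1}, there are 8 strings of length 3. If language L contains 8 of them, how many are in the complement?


Alphabet: {0,1}
String length: 3
Total strings of length 3 = 2^3 = 8
Strings in L = 8
Complement = total - |L|
= 8 - 8
= 0

0


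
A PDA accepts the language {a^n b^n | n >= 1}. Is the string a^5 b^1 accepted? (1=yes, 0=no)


Language requires equal numbers of a's and b's
PDA pushes for each 'a', pops for each 'b'
Number of a's = 5
Number of b's = 1
5 != 1 -> Reject

0


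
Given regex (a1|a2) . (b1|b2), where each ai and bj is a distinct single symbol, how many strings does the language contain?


First group: 2 alternatives
Second group: 2 alternatives
Concatenation: each choice from group 1 pairs with each from group 2
Total = 2 x 2 = 4

4


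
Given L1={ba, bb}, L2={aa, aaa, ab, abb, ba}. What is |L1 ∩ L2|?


L1 = {ba, bb}
L2 = {aa, aaa, ab, abb, ba}
Checking each string in L1 against L2:
  'ba': in L2? Yes
  'bb': in L2? No
Intersection = {ba}
|L1 ∩ L2| = 1

1


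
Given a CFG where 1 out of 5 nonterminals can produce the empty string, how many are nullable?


Nonterminals: {S, A, B, C, D}
A nonterminal is nullable if it can derive epsilon
Counting nullable nonterminals: 1
Total nullable = 1

1


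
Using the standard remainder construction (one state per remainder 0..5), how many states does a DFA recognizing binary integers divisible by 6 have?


Divisibility by 6 is tracked via the remainder mod 6: 0, 1, ..., 5
The construction assigns one state to each remainder
Number of remainders = 6

6


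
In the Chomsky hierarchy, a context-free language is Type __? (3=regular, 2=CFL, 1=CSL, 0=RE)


Chomsky hierarchy levels:
  Type 3: Regular (DFA/NFA/regex)
  Type 2: Context-free (PDA)
  Type 1: Context-sensitive
  Type 0: Recursively enumerable (TM)
'context-free' corresponds to Type 2

2


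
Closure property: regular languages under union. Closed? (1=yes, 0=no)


Regular languages are closed under:
- Union (DFA product construction)
- Intersection (DFA product construction)
- Complement (swap accept/reject states)
- Concatenation (NFA construction)
- Kleene star (NFA construction)
union is in this list
Therefore: closed

1


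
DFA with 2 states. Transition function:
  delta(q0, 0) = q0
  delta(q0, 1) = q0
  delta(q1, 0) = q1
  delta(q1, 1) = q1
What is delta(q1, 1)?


Looking up transition function:
delta(q1, 1) in the table
Row: q1, Column: 1
Result: q1

q1


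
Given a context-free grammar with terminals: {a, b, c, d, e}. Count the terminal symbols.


Terminal symbols: a, b, c, d, e
Counting each: a (#1), b (#2), c (#3), d (#4), e (#5)
Total = 5

5


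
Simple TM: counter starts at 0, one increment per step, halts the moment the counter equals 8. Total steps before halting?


Counter starts at 0. Counting sequence:
  Step 1: counter = 1
  Step 2: counter = 2
  Step 3: counter = 3
  Step 4: counter = 4
  Step 5: counter = 5
  Step 6: counter = 6
  Step 7: counter = 7
  Step 8: counter = 8
Counter reached 8 -> halt
Total steps = 8

8


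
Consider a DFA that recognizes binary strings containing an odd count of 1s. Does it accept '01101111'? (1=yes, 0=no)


DFA has 2 states: q_even (start, accept=no) and q_odd
Processing string '01101111' character by character:
  Position 0: read '0', 1-count=0 -> q_even (no change)
  Position 1: read '1', 1-count=1 -> q_odd
  Position 2: read '1', 1-count=2 -> q_even
  Position 3: read '0', 1-count=2 -> q_even (no change)
  Position 4: read '1', 1-count=3 -> q_odd
  Position 5: read '1', 1-count=4 -> q_even
  Position 6: read '1', 1-count=5 -> q_odd
  Position 7: read '1', 1-count=6 -> q_even
Final state: q_even, total 1s = 6 (even); the DFA requires an odd count -> reject

0


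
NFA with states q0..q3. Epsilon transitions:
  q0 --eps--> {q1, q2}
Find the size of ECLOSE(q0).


Starting from q0
Initialize closure = {q0}
Follow epsilon from q0 -> add q1
Follow epsilon from q0 -> add q2
Final closure: {q0, q1, q2}
Size = 3

3


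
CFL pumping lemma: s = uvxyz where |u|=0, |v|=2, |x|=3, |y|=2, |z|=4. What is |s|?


|s| = |u| + |v| + |x| + |y| + |z|
= 0 + 2 + 3 + 2 + 4
= 2 + 3 + 6
= 5 + 6
= 11

11


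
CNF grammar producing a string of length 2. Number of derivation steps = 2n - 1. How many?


Chomsky Normal Form derivation:
String length n = 2
Each step either:
  - Splits a nonterminal into two (n-1 such steps)
  - Converts a nonterminal to terminal (n such steps)
Total = (n-1) + n = 2n - 1
= 2(2) - 1
= 4 - 1
= 3

3


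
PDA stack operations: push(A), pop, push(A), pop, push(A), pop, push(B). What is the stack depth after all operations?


Tracing stack operations:
  push(A) -> stack = [A], depth=1
  pop -> removed A, stack = [], depth=0
  push(A) -> stack = [A], depth=1
  pop -> removed A, stack = [], depth=0
  push(A) -> stack = [A], depth=1
  pop -> removed A, stack = [], depth=0
  push(B) -> stack = [B], depth=1
Final depth = 1

1


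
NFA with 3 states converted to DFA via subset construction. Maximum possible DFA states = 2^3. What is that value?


NFA has 3 states
Subset construction: each DFA state = subset of NFA states
Maximum subsets = 2^3
2^3 = 8

8


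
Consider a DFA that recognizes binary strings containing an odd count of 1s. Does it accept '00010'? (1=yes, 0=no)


DFA has 2 states: q_even (start, accept=no) and q_odd
Processing string '00010' character by character:
  Position 0: read '0', 1-count=0 -> q_even (no change)
  Position 1: read '0', 1-count=0 -> q_even (no change)
  Position 2: read '0', 1-count=0 -> q_even (no change)
  Position 3: read '1', 1-count=1 -> q_odd
  Position 4: read '0', 1-count=1 -> q_odd (no change)
Final state: q_odd, total 1s = 1 (odd); the DFA requires an odd count -> accept

1


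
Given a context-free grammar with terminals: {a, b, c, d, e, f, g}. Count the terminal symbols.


Terminal symbols: a, b, c, d, e, f, g
Counting each: a (#1), b (#2), c (#3), d (#4), e (#5), f (#6), g (#7)
Total = 7

7


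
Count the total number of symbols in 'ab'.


String: 'ab'
Counting characters:
  'a' appears 1 time(s)
  'b' appears 1 time(s)
Total length = 1 + 1 = 2

2


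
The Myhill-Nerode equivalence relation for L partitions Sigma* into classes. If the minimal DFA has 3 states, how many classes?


Myhill-Nerode theorem:
Number of equivalence classes = number of states in minimal DFA
Minimal DFA states = 3
Therefore equivalence classes = 3

3


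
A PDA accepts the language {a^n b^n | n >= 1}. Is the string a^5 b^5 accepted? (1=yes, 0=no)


Language requires equal numbers of a's and b's
PDA pushes for each 'a', pops for each 'b'
Number of a's = 5
Number of b's = 5
5 == 5 -> Accept

1


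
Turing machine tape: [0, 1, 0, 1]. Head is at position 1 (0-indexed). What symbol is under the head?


Tape: [0, 1, 0, 1]
Positions: 0 1 2 3
Values:    0 1 0 1
Head at position 1
tape[1] = 1

1


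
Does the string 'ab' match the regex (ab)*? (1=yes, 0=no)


Pattern: (ab)*
String: 'ab'
Pattern requires: zero or more repetitions of 'ab'
Pairs: ['ab']
All pairs are 'ab'? Yes
Result: 1

1


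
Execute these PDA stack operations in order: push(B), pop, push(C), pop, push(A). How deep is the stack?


Tracing stack operations:
  push(B) -> stack = [B], depth=1
  pop -> removed B, stack = [], depth=0
  push(C) -> stack = [C], depth=1
  pop -> removed C, stack = [], depth=0
  push(A) -> stack = [A], depth=1
Final depth = 1

1


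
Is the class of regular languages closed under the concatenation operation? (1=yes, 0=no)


Regular languages are closed under:
- Union (DFA product construction)
- Intersection (DFA product construction)
- Complement (swap accept/reject states)
- Concatenation (NFA construction)
- Kleene star (NFA construction)
concatenation is in this list
Therefore: closed

1


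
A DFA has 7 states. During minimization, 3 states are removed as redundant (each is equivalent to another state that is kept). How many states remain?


Original DFA: 7 states
Redundant states removed: 3
Minimized states = original - removed
= 7 - 3
= 4

4


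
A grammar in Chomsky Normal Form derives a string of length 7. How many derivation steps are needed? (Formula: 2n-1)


Chomsky Normal Form derivation:
String length n = 7
Each step either:
  - Splits a nonterminal into two (n-1 such steps)
  - Converts a nonterminal to terminal (n such steps)
Total = (n-1) + n = 2n - 1
= 2(7) - 1
= 14 - 1
= 13

13


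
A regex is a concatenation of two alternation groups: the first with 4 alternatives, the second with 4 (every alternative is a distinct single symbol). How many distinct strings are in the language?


First group: 4 alternatives
Second group: 4 alternatives
Concatenation: each choice from group 1 pairs with each from group 2
Total = 4 x 4 = 16

16


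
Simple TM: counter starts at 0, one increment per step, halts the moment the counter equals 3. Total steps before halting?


Counter starts at 0. Counting sequence:
  Step 1: counter = 1
  Step 2: counter = 2
  Step 3: counter = 3
Counter reached 3 -> halt
Total steps = 3

3


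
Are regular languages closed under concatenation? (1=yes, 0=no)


Regular languages are closed under all standard operations:
- Union: Yes (product construction)
- Intersection: Yes (product construction)
- Complement: Yes (swap accept/reject)
- Concatenation: Yes (NFA construction)
Operation: concatenation -> Closed

1


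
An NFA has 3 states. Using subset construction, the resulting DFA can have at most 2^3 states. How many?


NFA has 3 states
Subset construction: each DFA state = subset of NFA states
Maximum subsets = 2^3
2^3 = 8

8


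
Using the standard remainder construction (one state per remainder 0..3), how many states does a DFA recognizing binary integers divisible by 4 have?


Divisibility by 4 is tracked via the remainder mod 4: 0, 1, ..., 3
The construction assigns one state to each remainder
Number of remainders = 4

4


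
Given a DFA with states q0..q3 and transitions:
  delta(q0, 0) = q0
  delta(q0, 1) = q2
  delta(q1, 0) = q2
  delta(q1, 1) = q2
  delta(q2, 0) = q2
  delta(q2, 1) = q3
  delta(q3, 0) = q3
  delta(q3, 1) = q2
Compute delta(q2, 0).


Looking up transition function:
delta(q2, 0) in the table
Row: q2, Column: 0
Result: q2

q2


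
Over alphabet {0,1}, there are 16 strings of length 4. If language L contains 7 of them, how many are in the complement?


Alphabet: {0,1}
String length: 4
Total strings of length 4 = 2^4 = 16
Strings in L = 7
Complement = total - |L|
= 16 - 7
= 9

9


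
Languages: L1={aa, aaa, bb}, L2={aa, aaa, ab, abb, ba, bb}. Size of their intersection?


L1 = {aa, aaa, bb}
L2 = {aa, aaa, ab, abb, ba, bb}
Checking each string in L1 against L2:
  'aa': in L2? Yes
  'aaa': in L2? Yes
  'bb': in L2? Yes
Intersection = {aa, aaa, bb}
|L1 ∩ L2| = 3

3


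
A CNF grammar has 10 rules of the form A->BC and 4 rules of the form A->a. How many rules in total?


CNF allows two rule forms:
  A -> BC (binary): 10 rules
  A -> a (terminal): 4 rules
Total = 10 + 4 = 14

14


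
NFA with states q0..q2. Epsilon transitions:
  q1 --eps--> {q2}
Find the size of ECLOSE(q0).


Starting from q0
Initialize closure = {q0}
q0 has no outgoing epsilon transitions -> nothing to add
Final closure: {q0}
Size = 1

1


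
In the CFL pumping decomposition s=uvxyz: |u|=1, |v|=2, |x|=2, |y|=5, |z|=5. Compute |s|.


|s| = |u| + |v| + |x| + |y| + |z|
= 1 + 2 + 2 + 5 + 5
= 3 + 2 + 10
= 5 + 10
= 15

15


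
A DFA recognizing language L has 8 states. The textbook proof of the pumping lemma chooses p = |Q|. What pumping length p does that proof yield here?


Pumping lemma for regular languages (standard proof):
Take p = |Q|, the number of DFA states.
Any string of length >= |Q| passes through |Q|+1 states while reading its first |Q| symbols,
so by pigeonhole some state repeats, giving the loop that can be pumped.
Here |Q| = 8
Therefore the proof uses p = 8

8


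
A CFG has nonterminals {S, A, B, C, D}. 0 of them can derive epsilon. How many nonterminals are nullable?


Nonterminals: {S, A, B, C, D}
A nonterminal is nullable if it can derive epsilon
Counting nullable nonterminals: 0
Total nullable = 0

0


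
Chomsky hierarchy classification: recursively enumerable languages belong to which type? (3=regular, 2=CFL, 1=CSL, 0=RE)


Chomsky hierarchy levels:
  Type 3: Regular (DFA/NFA/regex)
  Type 2: Context-free (PDA)
  Type 1: Context-sensitive
  Type 0: Recursively enumerable (TM)
'recursively enumerable' corresponds to Type 0

0


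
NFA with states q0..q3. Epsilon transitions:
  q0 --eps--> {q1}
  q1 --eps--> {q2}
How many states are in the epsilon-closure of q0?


Starting from q0
Initialize closure = {q0}
Follow epsilon from q0 -> add q1
Follow epsilon from q1 -> add q2
Final closure: {q0, q1, q2}
Size = 3

3


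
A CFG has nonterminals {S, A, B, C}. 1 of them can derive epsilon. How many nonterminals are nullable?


Nonterminals: {S, A, B, C}
A nonterminal is nullable if it can derive epsilon
Counting nullable nonterminals: 1
Total nullable = 1

1


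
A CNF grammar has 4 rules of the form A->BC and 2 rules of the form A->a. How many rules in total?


CNF allows two rule forms:
  A -> BC (binary): 4 rules
  A -> a (terminal): 2 rules
Total = 4 + 2 = 6

6


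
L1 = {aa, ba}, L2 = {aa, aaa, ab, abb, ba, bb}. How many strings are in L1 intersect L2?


L1 = {aa, ba}
L2 = {aa, aaa, ab, abb, ba, bb}
Checking each string in L1 against L2:
  'aa': in L2? Yes
  'ba': in L2? Yes
Intersection = {aa, ba}
|L1 ∩ L2| = 2

2


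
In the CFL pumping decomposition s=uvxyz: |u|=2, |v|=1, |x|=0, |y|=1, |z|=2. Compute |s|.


|s| = |u| + |v| + |x| + |y| + |z|
= 2 + 1 + 0 + 1 + 2
= 3 + 0 + 3
= 3 + 3
= 6

6


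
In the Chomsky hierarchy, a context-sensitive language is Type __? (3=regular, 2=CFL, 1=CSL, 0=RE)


Chomsky hierarchy levels:
  Type 3: Regular (DFA/NFA/regex)
  Type 2: Context-free (PDA)
  Type 1: Context-sensitive
  Type 0: Recursively enumerable (TM)
'context-sensitive' corresponds to Type 1

1


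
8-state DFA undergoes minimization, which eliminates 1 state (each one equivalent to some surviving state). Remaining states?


Original DFA: 8 states
Redundant states removed: 1
Minimized states = original - removed
= 8 - 1
= 7

7


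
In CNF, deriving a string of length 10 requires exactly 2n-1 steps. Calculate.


Chomsky Normal Form derivation:
String length n = 10
Each step either:
  - Splits a nonterminal into two (n-1 such steps)
  - Converts a nonterminal to terminal (n such steps)
Total = (n-1) + n = 2n - 1
= 2(10) - 1
= 20 - 1
= 19

19


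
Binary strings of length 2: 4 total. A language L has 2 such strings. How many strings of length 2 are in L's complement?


Alphabet: {0,1}
String length: 2
Total strings of length 2 = 2^2 = 4
Strings in L = 2
Complement = total - |L|
= 4 - 2
= 2

2


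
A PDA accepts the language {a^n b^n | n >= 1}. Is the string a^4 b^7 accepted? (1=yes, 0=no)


Language requires equal numbers of a's and b's
PDA pushes for each 'a', pops for each 'b'
Number of a's = 4
Number of b's = 7
4 != 7 -> Reject

0


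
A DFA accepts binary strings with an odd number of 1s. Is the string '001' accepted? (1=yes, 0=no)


DFA has 2 states: q_even (start, accept=no) and q_odd
Processing string '001' character by character:
  Position 0: read '0', 1-count=0 -> q_even (no change)
  Position 1: read '0', 1-count=0 -> q_even (no change)
  Position 2: read '1', 1-count=1 -> q_odd
Final state: q_odd, total 1s = 1 (odd); the DFA requires an odd count -> accept

1


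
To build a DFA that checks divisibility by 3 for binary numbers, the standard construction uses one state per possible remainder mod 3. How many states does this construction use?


Divisibility by 3 is tracked via the remainder mod 3: 0, 1, ..., 2
The construction assigns one state to each remainder
Number of remainders = 3

3


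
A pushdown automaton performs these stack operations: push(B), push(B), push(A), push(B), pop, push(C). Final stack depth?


Tracing stack operations:
  push(B) -> stack = [B], depth=1
  push(B) -> stack = [B,B], depth=2
  push(A) -> stack = [B,B,A], depth=3
  push(B) -> stack = [B,B,A,B], depth=4
  pop -> removed B, stack = [B,B,A], depth=3
  push(C) -> stack = [B,B,A,C], depth=4
Final depth = 4

4


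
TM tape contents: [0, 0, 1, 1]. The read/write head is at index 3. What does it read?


Tape: [0, 0, 1, 1]
Positions: 0 1 2 3
Values:    0 0 1 1
Head at position 3
tape[3] = 1

1


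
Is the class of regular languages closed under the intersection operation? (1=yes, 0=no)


Regular languages are closed under:
- Union (DFA product construction)
- Intersection (DFA product construction)
- Complement (swap accept/reject states)
- Concatenation (NFA construction)
- Kleene star (NFA construction)
intersection is in this list
Therefore: closed

1


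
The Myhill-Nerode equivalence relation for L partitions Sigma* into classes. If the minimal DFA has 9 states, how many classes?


Myhill-Nerode theorem:
Number of equivalence classes = number of states in minimal DFA
Minimal DFA states = 9
Therefore equivalence classes = 9

9


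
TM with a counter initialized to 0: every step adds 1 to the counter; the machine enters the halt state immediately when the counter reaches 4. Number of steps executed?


Counter starts at 0. Counting sequence:
  Step 1: counter = 1
  Step 2: counter = 2
  Step 3: counter = 3
  Step 4: counter = 4
Counter reached 4 -> halt
Total steps = 4

4


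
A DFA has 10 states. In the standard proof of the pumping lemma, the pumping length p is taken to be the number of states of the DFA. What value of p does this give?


Pumping lemma for regular languages (standard proof):
Take p = |Q|, the number of DFA states.
Any string of length >= |Q| passes through |Q|+1 states while reading its first |Q| symbols,
so by pigeonhole some state repeats, giving the loop that can be pumped.
Here |Q| = 10
Therefore the proof uses p = 10

10


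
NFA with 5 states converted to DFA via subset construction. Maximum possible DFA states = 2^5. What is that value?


NFA has 5 states
Subset construction: each DFA state = subset of NFA states
Maximum subsets = 2^5
2^5 = 32

32


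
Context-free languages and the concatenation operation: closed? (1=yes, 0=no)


CFL closure properties:
  Closed under: union, concatenation, Kleene star
  NOT closed under: intersection, complement
Operation 'concatenation' is in closed list -> Yes (closed)

1


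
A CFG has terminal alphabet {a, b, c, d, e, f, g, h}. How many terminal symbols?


Terminal symbols: a, b, c, d, e, f, g, h
Counting each: a (#1), b (#2), c (#3), d (#4), e (#5), f (#6), g (#7), h (#8)
Total = 8

8


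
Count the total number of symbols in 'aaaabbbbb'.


String: 'aaaabbbbb'
Counting characters:
  'a' appears 4 time(s)
  'b' appears 5 time(s)
Total length = 4 + 5 = 9

9


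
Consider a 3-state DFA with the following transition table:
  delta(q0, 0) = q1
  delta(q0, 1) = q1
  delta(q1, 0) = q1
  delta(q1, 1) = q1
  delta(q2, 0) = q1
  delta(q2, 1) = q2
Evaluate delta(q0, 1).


Looking up transition function:
delta(q0, 1) in the table
Row: q0, Column: 1
Result: q1

q1


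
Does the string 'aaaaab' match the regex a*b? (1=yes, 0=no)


Pattern: a*b
String: 'aaaaab'
Pattern requires: zero or more 'a's followed by exactly one 'b'
Found 5 leading 'a's
Remaining: 'b'
Remaining is exactly 'b' -> match
Result: 1

1


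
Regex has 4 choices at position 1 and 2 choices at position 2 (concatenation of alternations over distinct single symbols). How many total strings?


First group: 4 alternatives
Second group: 2 alternatives
Concatenation: each choice from group 1 pairs with each from group 2
Total = 4 x 2 = 8

8


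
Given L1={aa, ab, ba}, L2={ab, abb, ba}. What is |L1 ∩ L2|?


L1 = {aa, ab, ba}
L2 = {ab, abb, ba}
Checking each string in L1 against L2:
  'aa': in L2? No
  'ab': in L2? Yes
  'ba': in L2? Yes
Intersection = {ab, ba}
|L1 ∩ L2| = 2

2


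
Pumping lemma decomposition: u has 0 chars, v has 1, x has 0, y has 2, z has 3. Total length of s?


|s| = |u| + |v| + |x| + |y| + |z|
= 0 + 1 + 0 + 2 + 3
= 1 + 0 + 5
= 1 + 5
= 6

6


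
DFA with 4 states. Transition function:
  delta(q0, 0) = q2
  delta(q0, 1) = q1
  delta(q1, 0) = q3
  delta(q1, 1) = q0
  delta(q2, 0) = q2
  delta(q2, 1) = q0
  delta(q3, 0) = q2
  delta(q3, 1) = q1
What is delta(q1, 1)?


Looking up transition function:
delta(q1, 1) in the table
Row: q1, Column: 1
Result: q0

q0


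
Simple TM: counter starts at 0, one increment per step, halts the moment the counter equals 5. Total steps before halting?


Counter starts at 0. Counting sequence:
  Step 1: counter = 1
  Step 2: counter = 2
  Step 3: counter = 3
  Step 4: counter = 4
  Step 5: counter = 5
Counter reached 5 -> halt
Total steps = 5

5


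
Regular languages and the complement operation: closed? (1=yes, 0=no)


Regular languages are closed under all standard operations:
- Union: Yes (product construction)
- Intersection: Yes (product construction)
- Complement: Yes (swap accept/reject)
- Concatenation: Yes (NFA construction)
Operation: complement -> Closed

1


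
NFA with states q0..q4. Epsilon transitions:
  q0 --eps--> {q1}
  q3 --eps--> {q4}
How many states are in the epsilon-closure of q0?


Starting from q0
Initialize closure = {q0}
Follow epsilon from q0 -> add q1
Final closure: {q0, q1}
Size = 2

2


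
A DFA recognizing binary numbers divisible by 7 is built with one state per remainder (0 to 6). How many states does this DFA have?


Divisibility by 7 is tracked via the remainder mod 7: 0, 1, ..., 6
The construction assigns one state to each remainder
Number of remainders = 7

7


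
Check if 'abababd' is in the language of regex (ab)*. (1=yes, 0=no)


Pattern: (ab)*
String: 'abababd'
Pattern requires: zero or more repetitions of 'ab'
Length 7 is odd -> cannot be (ab)* -> no match
Result: 0

0


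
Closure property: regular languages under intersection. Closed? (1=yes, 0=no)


Regular languages are closed under:
- Union (DFA product construction)
- Intersection (DFA product construction)
- Complement (swap accept/reject states)
- Concatenation (NFA construction)
- Kleene star (NFA construction)
intersection is in this list
Therefore: closed

1
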